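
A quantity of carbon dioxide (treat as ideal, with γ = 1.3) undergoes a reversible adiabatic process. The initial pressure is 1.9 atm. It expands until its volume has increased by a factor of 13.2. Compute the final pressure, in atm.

Adiabatic: P₁V₁^γ = P₂V₂^γ ⇒ P₂ = P₁ (V₁/V₂)^γ.
P₂ = 1.9 × (1/13.2)^(1.3) = 0.06638 atm.

P₂ ≈ 0.0664 atm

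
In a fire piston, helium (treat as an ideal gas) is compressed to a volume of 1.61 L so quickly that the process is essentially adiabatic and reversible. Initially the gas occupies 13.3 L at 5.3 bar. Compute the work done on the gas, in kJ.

W ≈ 32.6 kJ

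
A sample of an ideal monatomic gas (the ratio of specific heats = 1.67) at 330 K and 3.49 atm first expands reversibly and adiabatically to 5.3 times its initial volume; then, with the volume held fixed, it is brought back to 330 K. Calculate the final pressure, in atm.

Adiabatic step (PV^γ = const): P₂ = 3.49×(1/5.3)^(1.67) = 0.2154 atm; T₂ = 330×(1/5.3)^(0.67) = 108 K.
Isochoric: P₃ = P₂(T₃/T₂) = 0.2154 × (330/108) = 0.6585 atm.

P₃ ≈ 0.658 atm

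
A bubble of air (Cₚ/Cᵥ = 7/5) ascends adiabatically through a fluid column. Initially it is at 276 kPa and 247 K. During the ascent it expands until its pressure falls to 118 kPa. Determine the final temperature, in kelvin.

T₂ ≈ 194 K

Adiabatic: T₂/T₁ = (P₂/P₁)^((γ−1)/γ).
T₂ = 247 × (118/276)^(2/7) = 193.8 K.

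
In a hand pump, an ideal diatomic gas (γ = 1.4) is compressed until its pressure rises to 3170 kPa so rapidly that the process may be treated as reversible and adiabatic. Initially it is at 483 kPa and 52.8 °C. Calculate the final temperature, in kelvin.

T₂ ≈ 558 K

Along an adiabat T P^((1−γ)/γ) is constant, so T₂ = T₁ (P₂/P₁)^((γ−1)/γ).
T₁ = 52.8 °C = 325.9 K.
T₂ = 325.9 × (3170/483)^(0.286) = 558 K.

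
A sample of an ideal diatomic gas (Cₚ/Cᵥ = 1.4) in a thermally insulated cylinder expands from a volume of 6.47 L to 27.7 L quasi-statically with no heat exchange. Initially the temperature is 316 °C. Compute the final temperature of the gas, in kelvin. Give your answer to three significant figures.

Adiabatic: T₁V₁^(γ−1) = T₂V₂^(γ−1) ⇒ T₂ = T₁ (V₁/V₂)^(γ−1).
T₁ = 316 °C = 589.1 K.
T₂ = 589.1 × (6.47/27.7)^(0.4) = 329.3 K.

T₂ ≈ 329 K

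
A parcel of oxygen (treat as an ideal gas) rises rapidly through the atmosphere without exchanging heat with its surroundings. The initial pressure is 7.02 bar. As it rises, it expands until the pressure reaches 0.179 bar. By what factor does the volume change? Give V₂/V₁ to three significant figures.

From PV^γ = const, V₂/V₁ = (P₁/P₂)^(1/γ).
For a diatomic ideal gas γ = 7/5.
V₂/V₁ = (7.02/0.179)^(5/7) = 13.75.

V₂/V₁ ≈ 13.7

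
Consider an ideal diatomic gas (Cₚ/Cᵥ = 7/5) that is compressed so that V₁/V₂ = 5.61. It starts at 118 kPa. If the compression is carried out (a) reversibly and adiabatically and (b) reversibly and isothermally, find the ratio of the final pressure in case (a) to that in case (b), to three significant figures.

P_adiabatic / P_isothermal ≈ 1.99

Isothermal: P_b = P₁(V₁/V₂) = 118×5.61.
Adiabatic: P_a = P₁(V₁/V₂)^γ = 118×5.61^(7/5).
P_a/P_b = (V₁/V₂)^(γ−1) = 5.61^(2/5) = 1.993.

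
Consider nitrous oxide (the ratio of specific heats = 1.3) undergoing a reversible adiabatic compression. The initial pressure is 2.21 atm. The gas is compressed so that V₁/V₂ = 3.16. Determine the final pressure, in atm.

P₂ ≈ 9.86 atm

Since PV^γ is constant along a reversible adiabat, P₂ = P₁ (V₁/V₂)^γ.
P₂ = 2.21 × 3.16^(1.3) = 9.862 atm.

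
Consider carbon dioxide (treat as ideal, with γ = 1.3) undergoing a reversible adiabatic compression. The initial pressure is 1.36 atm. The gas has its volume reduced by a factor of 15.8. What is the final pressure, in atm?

P₂ ≈ 49.2 atm

Adiabatic: P₁V₁^γ = P₂V₂^γ ⇒ P₂ = P₁ (V₁/V₂)^γ.
P₂ = 1.36 × 15.8^(1.3) = 49.18 atm.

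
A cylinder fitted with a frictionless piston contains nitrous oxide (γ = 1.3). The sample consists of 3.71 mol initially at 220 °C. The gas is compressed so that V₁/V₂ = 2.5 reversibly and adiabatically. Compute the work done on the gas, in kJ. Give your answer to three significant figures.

W ≈ 16.0 kJ

Adiabatic: T₁V₁^(γ−1) = T₂V₂^(γ−1) ⇒ T₂ = T₁ (V₁/V₂)^(γ−1).
T₁ = 220 °C = 493.1 K.
T₂ = 493.1 × 2.5^(0.3) = 649.2 K.
Q = 0, so ΔU = W_on_gas = nCᵥΔT with Cᵥ = R/(γ−1) = 27.71 J/(mol·K).
ΔU = 3.71 × 27.71 × (649.2 − 493.1) = 16040 J.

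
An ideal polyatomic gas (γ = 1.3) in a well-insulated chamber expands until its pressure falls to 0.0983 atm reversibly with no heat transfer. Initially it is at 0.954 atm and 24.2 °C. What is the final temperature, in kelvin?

Adiabatic: T₂/T₁ = (P₂/P₁)^((γ−1)/γ).
T₁ = 24.2 °C = 297.3 K.
T₂ = 297.3 × (0.0983/0.954)^(0.231) = 176 K.

T₂ ≈ 176 K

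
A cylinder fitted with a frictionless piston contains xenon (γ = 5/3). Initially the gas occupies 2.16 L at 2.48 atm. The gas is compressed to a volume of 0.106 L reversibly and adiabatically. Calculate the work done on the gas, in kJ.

W ≈ 5.26 kJ

P₂ = P₁(V₁/V₂)^γ = 2.48×(2.16/0.106)^(5/3) = 377 atm.
For a reversible adiabat, W_by_gas = (P₁V₁ − P₂V₂)/(γ−1).
W_by = (251300×0.00216 − 3.82×10^7×0.000106) / (2/3) = -5260 J.
W_on_gas = −W_by = 5260 J.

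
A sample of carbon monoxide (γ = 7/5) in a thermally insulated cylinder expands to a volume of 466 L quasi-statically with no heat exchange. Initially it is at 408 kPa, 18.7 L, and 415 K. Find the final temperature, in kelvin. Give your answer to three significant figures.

T₂ ≈ 115 K

Adiabatic: T₁V₁^(γ−1) = T₂V₂^(γ−1) ⇒ T₂ = T₁ (V₁/V₂)^(γ−1).
T₂ = 415 × (18.7/466)^(2/5) = 114.7 K.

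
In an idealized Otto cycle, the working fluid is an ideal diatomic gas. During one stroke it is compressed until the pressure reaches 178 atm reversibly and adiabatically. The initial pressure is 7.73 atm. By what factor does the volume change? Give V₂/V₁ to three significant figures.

V₂/V₁ ≈ 0.106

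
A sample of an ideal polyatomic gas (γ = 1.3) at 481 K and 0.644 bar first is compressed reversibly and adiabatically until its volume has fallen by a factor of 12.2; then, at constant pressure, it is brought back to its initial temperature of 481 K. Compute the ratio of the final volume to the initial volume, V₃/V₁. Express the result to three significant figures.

V₃/V₁ ≈ 0.0387

Adiabatic step: V₂/V₁ = 0.08197; T₂ = T₁·12.2^(0.3) = 1019 K.
Isobaric step: V₃/V₂ = T₃/T₂ = 481/1019.
V₃/V₁ = (V₂/V₁)(V₃/V₂) = 0.08197 × (481/1019) = 0.0387.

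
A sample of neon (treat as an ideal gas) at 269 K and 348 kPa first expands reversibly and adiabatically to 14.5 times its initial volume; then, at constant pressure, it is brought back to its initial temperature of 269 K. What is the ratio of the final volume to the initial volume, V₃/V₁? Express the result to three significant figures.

For a monatomic ideal gas γ = 5/3.
Adiabatic step: V₂/V₁ = 14.5; T₂ = T₁·(1/14.5)^(2/3) = 45.24 K.
Isobaric step: V₃/V₂ = T₃/T₂ = 269/45.24.
V₃/V₁ = (V₂/V₁)(V₃/V₂) = 14.5 × (269/45.24) = 86.22.

V₃/V₁ ≈ 86.2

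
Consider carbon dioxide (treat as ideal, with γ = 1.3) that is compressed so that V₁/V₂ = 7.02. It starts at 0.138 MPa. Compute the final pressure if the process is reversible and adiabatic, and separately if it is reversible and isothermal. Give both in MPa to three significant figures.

Isothermal: P₂ = P₁(V₁/V₂) = 0.138×7.02 = 0.9688 MPa.
Adiabatic: P₂ = P₁(V₁/V₂)^γ = 0.138×7.02^(1.3) = 1.738 MPa.

adiabatic: 1.74 MPa; isothermal: 0.969 MPa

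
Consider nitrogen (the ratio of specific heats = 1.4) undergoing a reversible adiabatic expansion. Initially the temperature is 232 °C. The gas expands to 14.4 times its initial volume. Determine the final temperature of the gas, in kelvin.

Adiabatic: T₁V₁^(γ−1) = T₂V₂^(γ−1) ⇒ T₂ = T₁ (V₁/V₂)^(γ−1).
T₁ = 232 °C = 505.1 K.
T₂ = 505.1 × (1/14.4)^(0.4) = 173.8 K.

T₂ ≈ 174 K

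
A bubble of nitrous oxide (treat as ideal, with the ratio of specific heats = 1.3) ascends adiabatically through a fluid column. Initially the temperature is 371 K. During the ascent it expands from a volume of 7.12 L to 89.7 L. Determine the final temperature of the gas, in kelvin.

For a reversible adiabat TV^(γ−1) is constant, so T₂ = T₁ (V₁/V₂)^(γ−1).
T₂ = 371 × (7.12/89.7)^(0.3) = 173.5 K.

T₂ ≈ 173 K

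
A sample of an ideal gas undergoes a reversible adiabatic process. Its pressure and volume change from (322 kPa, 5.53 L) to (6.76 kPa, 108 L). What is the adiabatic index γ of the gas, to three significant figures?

PV^γ = const ⇒ γ = ln(P₂/P₁) / ln(V₁/V₂).
γ = ln(6.76/322) / ln(5.53/108) = 1.3.

γ ≈ 1.30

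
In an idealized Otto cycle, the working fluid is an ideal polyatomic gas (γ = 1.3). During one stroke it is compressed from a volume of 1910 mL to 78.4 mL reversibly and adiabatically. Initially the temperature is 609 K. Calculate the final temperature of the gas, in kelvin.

For a reversible adiabat TV^(γ−1) is constant, so T₂ = T₁ (V₁/V₂)^(γ−1).
T₂ = 609 × (1910/78.4)^(0.3) = 1587 K.

T₂ ≈ 1590 K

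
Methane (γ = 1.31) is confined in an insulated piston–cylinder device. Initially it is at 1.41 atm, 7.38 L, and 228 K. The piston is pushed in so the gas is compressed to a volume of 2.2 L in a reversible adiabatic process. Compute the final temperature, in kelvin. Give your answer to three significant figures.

For a reversible adiabat TV^(γ−1) is constant, so T₂ = T₁ (V₁/V₂)^(γ−1).
T₂ = 228 × (7.38/2.2)^(0.31) = 331.8 K.

T₂ ≈ 332 K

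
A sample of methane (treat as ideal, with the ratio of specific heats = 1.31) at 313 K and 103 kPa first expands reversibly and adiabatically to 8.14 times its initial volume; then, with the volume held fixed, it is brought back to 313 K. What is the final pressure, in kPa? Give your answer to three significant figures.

P₃ ≈ 12.7 kPa

Adiabatic step (PV^γ = const): P₂ = 103×(1/8.14)^(1.31) = 6.606 kPa; T₂ = 313×(1/8.14)^(0.31) = 163.4 K.
Isochoric: P₃ = P₂(T₃/T₂) = 6.606 × (313/163.4) = 12.65 kPa.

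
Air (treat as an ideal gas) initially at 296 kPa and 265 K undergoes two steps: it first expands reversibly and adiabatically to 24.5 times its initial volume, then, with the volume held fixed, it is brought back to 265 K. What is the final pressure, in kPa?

P₃ ≈ 12.1 kPa

For a diatomic ideal gas γ = 7/5.
Adiabatic step (PV^γ = const): P₂ = 296×(1/24.5)^(7/5) = 3.361 kPa; T₂ = 265×(1/24.5)^(2/5) = 73.72 K.
Isochoric: P₃ = P₂(T₃/T₂) = 3.361 × (265/73.72) = 12.08 kPa.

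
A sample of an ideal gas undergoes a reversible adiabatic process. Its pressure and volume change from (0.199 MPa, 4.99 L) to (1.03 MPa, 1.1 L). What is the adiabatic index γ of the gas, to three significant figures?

PV^γ = const ⇒ γ = ln(P₂/P₁) / ln(V₁/V₂).
γ = ln(1.03/0.199) / ln(4.99/1.1) = 1.087.

γ ≈ 1.09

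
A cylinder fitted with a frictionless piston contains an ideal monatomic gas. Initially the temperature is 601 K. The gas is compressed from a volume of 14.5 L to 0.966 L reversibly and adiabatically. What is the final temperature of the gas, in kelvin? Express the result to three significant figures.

Adiabatic: T₁V₁^(γ−1) = T₂V₂^(γ−1) ⇒ T₂ = T₁ (V₁/V₂)^(γ−1).
For a monatomic ideal gas γ = 5/3, so γ−1 = 2/3.
T₂ = 601 × (14.5/0.966)^(2/3) = 3657 K.

T₂ ≈ 3660 K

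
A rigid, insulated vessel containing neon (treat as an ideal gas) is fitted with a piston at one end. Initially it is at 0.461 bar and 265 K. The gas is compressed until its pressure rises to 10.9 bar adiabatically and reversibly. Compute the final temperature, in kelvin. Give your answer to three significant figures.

T₂ ≈ 939 K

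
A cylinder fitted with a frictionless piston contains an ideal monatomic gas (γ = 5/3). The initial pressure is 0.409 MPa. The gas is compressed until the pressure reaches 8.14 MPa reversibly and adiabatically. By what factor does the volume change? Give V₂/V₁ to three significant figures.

From PV^γ = const, V₂/V₁ = (P₁/P₂)^(1/γ).
V₂/V₁ = (0.409/8.14)^(3/5) = 0.1662.

V₂/V₁ ≈ 0.166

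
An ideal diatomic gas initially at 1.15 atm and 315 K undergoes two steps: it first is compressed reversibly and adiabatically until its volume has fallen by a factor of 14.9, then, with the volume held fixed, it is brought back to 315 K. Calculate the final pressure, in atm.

For a diatomic ideal gas γ = 7/5.
Adiabatic step (PV^γ = const): P₂ = 1.15×14.9^(7/5) = 50.48 atm; T₂ = 315×14.9^(2/5) = 928.1 K.
Isochoric: P₃ = P₂(T₃/T₂) = 50.48 × (315/928.1) = 17.13 atm.

P₃ ≈ 17.1 atm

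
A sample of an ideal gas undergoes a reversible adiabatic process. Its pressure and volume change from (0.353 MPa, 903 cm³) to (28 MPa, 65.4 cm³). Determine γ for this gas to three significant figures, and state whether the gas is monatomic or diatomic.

PV^γ = const ⇒ γ = ln(P₂/P₁) / ln(V₁/V₂).
γ = ln(28/0.353) / ln(903/65.4) = 1.666.
γ ≈ 1.67 is close to 5/3, so the gas is monatomic.

γ ≈ 1.67; monatomic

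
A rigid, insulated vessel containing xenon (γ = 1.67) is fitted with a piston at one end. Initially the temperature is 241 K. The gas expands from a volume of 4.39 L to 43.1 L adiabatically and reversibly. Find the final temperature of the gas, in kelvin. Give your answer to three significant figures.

T₂ ≈ 52.2 K

Adiabatic: T₁V₁^(γ−1) = T₂V₂^(γ−1) ⇒ T₂ = T₁ (V₁/V₂)^(γ−1).
T₂ = 241 × (4.39/43.1)^(0.67) = 52.16 K.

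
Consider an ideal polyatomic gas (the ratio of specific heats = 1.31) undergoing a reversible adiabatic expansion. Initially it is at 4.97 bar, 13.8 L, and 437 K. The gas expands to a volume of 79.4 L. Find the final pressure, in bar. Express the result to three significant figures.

P₂ ≈ 0.502 bar

Since PV^γ is constant along a reversible adiabat, P₂ = P₁ (V₁/V₂)^γ.
P₂ = 4.97 × (13.8/79.4)^(1.31) = 0.5021 bar.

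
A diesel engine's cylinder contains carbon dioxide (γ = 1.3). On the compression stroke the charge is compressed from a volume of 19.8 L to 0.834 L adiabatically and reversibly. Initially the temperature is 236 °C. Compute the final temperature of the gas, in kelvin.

T₂ ≈ 1320 K

Adiabatic: T₁V₁^(γ−1) = T₂V₂^(γ−1) ⇒ T₂ = T₁ (V₁/V₂)^(γ−1).
T₁ = 236 °C = 509.1 K.
T₂ = 509.1 × (19.8/0.834)^(0.3) = 1317 K.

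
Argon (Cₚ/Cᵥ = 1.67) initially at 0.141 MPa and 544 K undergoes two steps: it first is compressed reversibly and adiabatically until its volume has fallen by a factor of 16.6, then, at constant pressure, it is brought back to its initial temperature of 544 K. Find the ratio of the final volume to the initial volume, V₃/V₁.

V₃/V₁ ≈ 0.00917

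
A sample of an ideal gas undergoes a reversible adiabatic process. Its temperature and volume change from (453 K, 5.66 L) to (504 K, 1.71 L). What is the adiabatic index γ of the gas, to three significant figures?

γ ≈ 1.09

TV^(γ−1) = const ⇒ γ − 1 = ln(T₂/T₁) / ln(V₁/V₂).
γ = 1 + ln(504/453) / ln(5.66/1.71) = 1.089.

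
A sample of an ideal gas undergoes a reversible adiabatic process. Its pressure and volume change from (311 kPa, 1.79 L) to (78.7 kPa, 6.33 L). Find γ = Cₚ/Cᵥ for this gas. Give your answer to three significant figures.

γ ≈ 1.09

PV^γ = const ⇒ γ = ln(P₂/P₁) / ln(V₁/V₂).
γ = ln(78.7/311) / ln(1.79/6.33) = 1.088.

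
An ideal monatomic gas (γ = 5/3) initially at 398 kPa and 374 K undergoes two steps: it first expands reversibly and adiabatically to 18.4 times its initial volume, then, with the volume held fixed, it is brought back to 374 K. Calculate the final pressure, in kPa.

P₃ ≈ 21.6 kPa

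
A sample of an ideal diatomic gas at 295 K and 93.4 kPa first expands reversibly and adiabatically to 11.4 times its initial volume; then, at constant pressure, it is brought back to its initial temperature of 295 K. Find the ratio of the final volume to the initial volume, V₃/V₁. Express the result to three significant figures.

For a diatomic ideal gas γ = 7/5.
Adiabatic step: V₂/V₁ = 11.4; T₂ = T₁·(1/11.4)^(2/5) = 111.4 K.
Isobaric step: V₃/V₂ = T₃/T₂ = 295/111.4.
V₃/V₁ = (V₂/V₁)(V₃/V₂) = 11.4 × (295/111.4) = 30.18.

V₃/V₁ ≈ 30.2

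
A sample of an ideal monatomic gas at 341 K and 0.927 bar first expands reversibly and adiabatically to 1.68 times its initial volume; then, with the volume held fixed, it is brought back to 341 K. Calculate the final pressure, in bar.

For a monatomic ideal gas γ = 5/3.
Adiabatic step (PV^γ = const): P₂ = 0.927×(1/1.68)^(5/3) = 0.3904 bar; T₂ = 341×(1/1.68)^(2/3) = 241.3 K.
Isochoric: P₃ = P₂(T₃/T₂) = 0.3904 × (341/241.3) = 0.5518 bar.

P₃ ≈ 0.552 bar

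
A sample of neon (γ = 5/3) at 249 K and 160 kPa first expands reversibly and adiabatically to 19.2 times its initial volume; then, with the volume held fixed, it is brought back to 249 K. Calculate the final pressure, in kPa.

P₃ ≈ 8.33 kPa

Adiabatic step (PV^γ = const): P₂ = 160×(1/19.2)^(5/3) = 1.162 kPa; T₂ = 249×(1/19.2)^(2/3) = 34.73 K.
Isochoric: P₃ = P₂(T₃/T₂) = 1.162 × (249/34.73) = 8.333 kPa.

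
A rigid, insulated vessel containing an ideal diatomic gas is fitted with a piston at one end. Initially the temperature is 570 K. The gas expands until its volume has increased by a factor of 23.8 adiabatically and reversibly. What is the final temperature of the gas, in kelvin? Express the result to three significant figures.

T₂ ≈ 160 K

For a reversible adiabat TV^(γ−1) is constant, so T₂ = T₁ (V₁/V₂)^(γ−1).
For a diatomic ideal gas γ = 7/5, so γ−1 = 2/5.
T₂ = 570 × (1/23.8)^(2/5) = 160.4 K.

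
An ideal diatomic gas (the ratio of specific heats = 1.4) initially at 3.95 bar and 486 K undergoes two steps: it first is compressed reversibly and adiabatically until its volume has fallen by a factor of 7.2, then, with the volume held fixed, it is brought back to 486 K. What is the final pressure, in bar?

P₃ ≈ 28.4 bar

Adiabatic step (PV^γ = const): P₂ = 3.95×7.2^(1.4) = 62.64 bar; T₂ = 486×7.2^(0.4) = 1070 K.
Isochoric: P₃ = P₂(T₃/T₂) = 62.64 × (486/1070) = 28.44 bar.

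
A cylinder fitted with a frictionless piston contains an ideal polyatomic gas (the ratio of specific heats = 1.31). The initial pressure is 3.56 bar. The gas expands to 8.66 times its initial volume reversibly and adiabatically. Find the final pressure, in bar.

Since PV^γ is constant along a reversible adiabat, P₂ = P₁ (V₁/V₂)^γ.
P₂ = 3.56 × (1/8.66)^(1.31) = 0.2105 bar.

P₂ ≈ 0.211 bar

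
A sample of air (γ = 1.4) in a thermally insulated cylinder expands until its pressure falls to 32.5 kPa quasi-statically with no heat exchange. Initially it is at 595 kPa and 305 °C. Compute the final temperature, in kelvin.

T₂ ≈ 252 K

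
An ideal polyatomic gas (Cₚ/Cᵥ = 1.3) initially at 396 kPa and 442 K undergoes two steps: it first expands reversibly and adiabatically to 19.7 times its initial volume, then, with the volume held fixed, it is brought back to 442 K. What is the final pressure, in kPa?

P₃ ≈ 20.1 kPa

Adiabatic step (PV^γ = const): P₂ = 396×(1/19.7)^(1.3) = 8.22 kPa; T₂ = 442×(1/19.7)^(0.3) = 180.8 K.
Isochoric: P₃ = P₂(T₃/T₂) = 8.22 × (442/180.8) = 20.1 kPa.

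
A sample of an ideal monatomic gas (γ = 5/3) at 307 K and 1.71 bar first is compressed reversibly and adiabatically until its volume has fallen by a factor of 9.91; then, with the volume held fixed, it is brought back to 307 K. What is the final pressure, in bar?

P₃ ≈ 16.9 bar

Adiabatic step (PV^γ = const): P₂ = 1.71×9.91^(5/3) = 78.18 bar; T₂ = 307×9.91^(2/3) = 1416 K.
Isochoric: P₃ = P₂(T₃/T₂) = 78.18 × (307/1416) = 16.95 bar.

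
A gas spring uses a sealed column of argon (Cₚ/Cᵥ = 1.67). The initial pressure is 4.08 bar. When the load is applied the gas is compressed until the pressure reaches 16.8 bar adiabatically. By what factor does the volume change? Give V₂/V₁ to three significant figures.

From PV^γ = const, V₂/V₁ = (P₁/P₂)^(1/γ).
V₂/V₁ = (4.08/16.8)^(0.599) = 0.4285.

V₂/V₁ ≈ 0.428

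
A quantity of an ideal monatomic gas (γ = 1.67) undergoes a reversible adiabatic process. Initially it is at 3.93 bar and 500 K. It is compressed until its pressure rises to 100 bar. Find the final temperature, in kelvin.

Along an adiabat T P^((1−γ)/γ) is constant, so T₂ = T₁ (P₂/P₁)^((γ−1)/γ).
T₂ = 500 × (100/3.93)^(0.401) = 1832 K.

T₂ ≈ 1830 K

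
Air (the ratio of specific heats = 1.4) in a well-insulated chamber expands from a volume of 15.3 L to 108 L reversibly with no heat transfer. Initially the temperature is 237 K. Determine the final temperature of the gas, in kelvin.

For a reversible adiabat TV^(γ−1) is constant, so T₂ = T₁ (V₁/V₂)^(γ−1).
T₂ = 237 × (15.3/108)^(0.4) = 108.5 K.

T₂ ≈ 108 K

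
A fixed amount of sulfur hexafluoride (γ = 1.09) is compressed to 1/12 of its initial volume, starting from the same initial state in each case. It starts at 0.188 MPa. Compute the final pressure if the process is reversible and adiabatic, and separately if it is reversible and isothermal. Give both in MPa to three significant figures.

adiabatic: 2.82 MPa; isothermal: 2.26 MPa

Isothermal: P₂ = P₁(V₁/V₂) = 0.188×12 = 2.256 MPa.
Adiabatic: P₂ = P₁(V₁/V₂)^γ = 0.188×12^(1.09) = 2.821 MPa.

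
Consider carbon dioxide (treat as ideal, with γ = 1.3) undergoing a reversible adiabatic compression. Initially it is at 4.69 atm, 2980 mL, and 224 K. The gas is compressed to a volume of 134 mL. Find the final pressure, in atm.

Adiabatic: P₁V₁^γ = P₂V₂^γ ⇒ P₂ = P₁ (V₁/V₂)^γ.
P₂ = 4.69 × (2980/134)^(1.3) = 264.5 atm.

P₂ ≈ 264 atm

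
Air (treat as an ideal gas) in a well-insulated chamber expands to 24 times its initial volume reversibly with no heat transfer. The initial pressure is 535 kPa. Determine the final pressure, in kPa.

P₂ ≈ 6.25 kPa

Since PV^γ is constant along a reversible adiabat, P₂ = P₁ (V₁/V₂)^γ.
For a diatomic ideal gas γ = 7/5.
P₂ = 535 × (1/24)^(7/5) = 6.253 kPa.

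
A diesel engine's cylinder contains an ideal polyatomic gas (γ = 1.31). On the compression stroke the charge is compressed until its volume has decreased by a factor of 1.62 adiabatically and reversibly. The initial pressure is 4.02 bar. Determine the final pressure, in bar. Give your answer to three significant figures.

Adiabatic: P₁V₁^γ = P₂V₂^γ ⇒ P₂ = P₁ (V₁/V₂)^γ.
P₂ = 4.02 × 1.62^(1.31) = 7.563 bar.

P₂ ≈ 7.56 bar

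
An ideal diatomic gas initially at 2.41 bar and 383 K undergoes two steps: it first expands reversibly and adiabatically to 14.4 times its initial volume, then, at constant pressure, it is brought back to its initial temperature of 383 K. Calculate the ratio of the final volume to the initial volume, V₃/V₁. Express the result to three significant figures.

V₃/V₁ ≈ 41.9

For a diatomic ideal gas γ = 7/5.
Adiabatic step: V₂/V₁ = 14.4; T₂ = T₁·(1/14.4)^(2/5) = 131.8 K.
Isobaric step: V₃/V₂ = T₃/T₂ = 383/131.8.
V₃/V₁ = (V₂/V₁)(V₃/V₂) = 14.4 × (383/131.8) = 41.85.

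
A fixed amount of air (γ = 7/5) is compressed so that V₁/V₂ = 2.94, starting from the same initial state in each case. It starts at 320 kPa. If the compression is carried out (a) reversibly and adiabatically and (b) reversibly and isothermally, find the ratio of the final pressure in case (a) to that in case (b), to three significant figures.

P_adiabatic / P_isothermal ≈ 1.54

Isothermal: P_b = P₁(V₁/V₂) = 320×2.94.
Adiabatic: P_a = P₁(V₁/V₂)^γ = 320×2.94^(7/5).
P_a/P_b = (V₁/V₂)^(γ−1) = 2.94^(2/5) = 1.539.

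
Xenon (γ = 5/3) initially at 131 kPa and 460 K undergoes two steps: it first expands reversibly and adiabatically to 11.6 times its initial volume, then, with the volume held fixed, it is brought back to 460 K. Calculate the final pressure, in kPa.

P₃ ≈ 11.3 kPa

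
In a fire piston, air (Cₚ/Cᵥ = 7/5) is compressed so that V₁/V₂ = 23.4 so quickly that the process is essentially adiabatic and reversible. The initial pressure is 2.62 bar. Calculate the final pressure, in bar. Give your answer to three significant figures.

P₂ ≈ 216 bar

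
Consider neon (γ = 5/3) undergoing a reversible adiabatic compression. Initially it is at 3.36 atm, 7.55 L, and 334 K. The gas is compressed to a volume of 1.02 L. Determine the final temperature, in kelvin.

T₂ ≈ 1270 K

Adiabatic: T₁V₁^(γ−1) = T₂V₂^(γ−1) ⇒ T₂ = T₁ (V₁/V₂)^(γ−1).
T₂ = 334 × (7.55/1.02)^(2/3) = 1269 K.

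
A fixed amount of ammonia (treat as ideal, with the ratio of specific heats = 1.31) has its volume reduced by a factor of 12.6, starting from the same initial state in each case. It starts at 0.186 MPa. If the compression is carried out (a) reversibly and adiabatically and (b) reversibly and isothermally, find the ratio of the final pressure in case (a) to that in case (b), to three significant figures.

P_adiabatic / P_isothermal ≈ 2.19

Isothermal: P_b = P₁(V₁/V₂) = 0.186×12.6.
Adiabatic: P_a = P₁(V₁/V₂)^γ = 0.186×12.6^(1.31).
P_a/P_b = (V₁/V₂)^(γ−1) = 12.6^(0.31) = 2.193.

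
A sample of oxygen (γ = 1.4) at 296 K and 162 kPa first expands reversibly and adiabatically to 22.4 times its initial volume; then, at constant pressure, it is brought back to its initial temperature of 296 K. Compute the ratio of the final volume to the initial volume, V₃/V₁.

Adiabatic step: V₂/V₁ = 22.4; T₂ = T₁·(1/22.4)^(0.4) = 85.35 K.
Isobaric step: V₃/V₂ = T₃/T₂ = 296/85.35.
V₃/V₁ = (V₂/V₁)(V₃/V₂) = 22.4 × (296/85.35) = 77.69.

V₃/V₁ ≈ 77.7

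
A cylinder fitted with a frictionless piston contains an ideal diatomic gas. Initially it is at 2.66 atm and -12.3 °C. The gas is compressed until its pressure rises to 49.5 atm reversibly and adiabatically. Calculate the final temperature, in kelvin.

T₂ ≈ 601 K

Adiabatic: T₂/T₁ = (P₂/P₁)^((γ−1)/γ).
For a diatomic ideal gas γ = 7/5, so (γ−1)/γ = 2/7.
T₁ = -12.3 °C = 260.8 K.
T₂ = 260.8 × (49.5/2.66)^(2/7) = 601.4 K.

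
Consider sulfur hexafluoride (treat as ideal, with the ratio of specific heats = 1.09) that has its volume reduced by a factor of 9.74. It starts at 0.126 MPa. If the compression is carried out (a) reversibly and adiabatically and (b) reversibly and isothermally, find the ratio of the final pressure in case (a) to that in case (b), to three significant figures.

P_adiabatic / P_isothermal ≈ 1.23

Isothermal: P_b = P₁(V₁/V₂) = 0.126×9.74.
Adiabatic: P_a = P₁(V₁/V₂)^γ = 0.126×9.74^(1.09).
P_a/P_b = (V₁/V₂)^(γ−1) = 9.74^(0.09) = 1.227.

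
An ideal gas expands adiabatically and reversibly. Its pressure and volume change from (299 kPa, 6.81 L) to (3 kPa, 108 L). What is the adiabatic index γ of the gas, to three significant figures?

PV^γ = const ⇒ γ = ln(P₂/P₁) / ln(V₁/V₂).
γ = ln(3/299) / ln(6.81/108) = 1.665.

γ ≈ 1.67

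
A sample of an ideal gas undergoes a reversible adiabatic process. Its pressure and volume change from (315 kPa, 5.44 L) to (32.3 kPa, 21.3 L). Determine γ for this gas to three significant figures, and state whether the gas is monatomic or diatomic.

γ ≈ 1.67; monatomic

PV^γ = const ⇒ γ = ln(P₂/P₁) / ln(V₁/V₂).
γ = ln(32.3/315) / ln(5.44/21.3) = 1.669.
γ ≈ 1.67 is close to 5/3, so the gas is monatomic.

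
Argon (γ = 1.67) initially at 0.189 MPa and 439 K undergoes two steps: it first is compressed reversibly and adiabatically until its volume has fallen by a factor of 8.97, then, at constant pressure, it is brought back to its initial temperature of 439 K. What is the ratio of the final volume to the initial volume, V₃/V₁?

Adiabatic step: V₂/V₁ = 0.1115; T₂ = T₁·8.97^(0.67) = 1909 K.
Isobaric step: V₃/V₂ = T₃/T₂ = 439/1909.
V₃/V₁ = (V₂/V₁)(V₃/V₂) = 0.1115 × (439/1909) = 0.02564.

V₃/V₁ ≈ 0.0256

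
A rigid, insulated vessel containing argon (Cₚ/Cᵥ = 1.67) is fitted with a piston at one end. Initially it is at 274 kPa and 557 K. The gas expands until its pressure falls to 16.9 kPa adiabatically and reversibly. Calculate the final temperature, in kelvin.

T₂ ≈ 182 K

Along an adiabat T P^((1−γ)/γ) is constant, so T₂ = T₁ (P₂/P₁)^((γ−1)/γ).
T₂ = 557 × (16.9/274)^(0.401) = 182.2 K.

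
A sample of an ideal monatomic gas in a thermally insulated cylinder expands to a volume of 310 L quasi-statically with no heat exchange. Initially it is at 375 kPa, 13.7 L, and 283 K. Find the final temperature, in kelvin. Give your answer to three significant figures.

Adiabatic: T₁V₁^(γ−1) = T₂V₂^(γ−1) ⇒ T₂ = T₁ (V₁/V₂)^(γ−1).
γ = 5/3 for a monatomic ideal gas.
T₂ = 283 × (13.7/310)^(2/3) = 35.37 K.

T₂ ≈ 35.4 K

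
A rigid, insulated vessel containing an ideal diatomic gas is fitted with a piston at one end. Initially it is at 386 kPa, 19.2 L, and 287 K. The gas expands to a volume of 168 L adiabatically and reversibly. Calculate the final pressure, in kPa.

P₂ ≈ 18.5 kPa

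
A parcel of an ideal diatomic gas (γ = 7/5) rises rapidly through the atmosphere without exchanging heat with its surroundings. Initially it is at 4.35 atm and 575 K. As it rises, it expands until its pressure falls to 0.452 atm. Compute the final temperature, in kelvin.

Adiabatic: T₂/T₁ = (P₂/P₁)^((γ−1)/γ).
T₂ = 575 × (0.452/4.35)^(2/7) = 301.1 K.

T₂ ≈ 301 K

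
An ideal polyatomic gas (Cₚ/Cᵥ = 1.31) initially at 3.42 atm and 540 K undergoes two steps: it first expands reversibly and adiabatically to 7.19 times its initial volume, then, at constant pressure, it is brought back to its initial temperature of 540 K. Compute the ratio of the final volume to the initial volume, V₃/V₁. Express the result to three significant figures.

V₃/V₁ ≈ 13.3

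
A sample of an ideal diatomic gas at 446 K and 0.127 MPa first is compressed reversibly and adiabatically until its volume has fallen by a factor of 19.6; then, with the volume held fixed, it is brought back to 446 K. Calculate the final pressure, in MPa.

P₃ ≈ 2.49 MPa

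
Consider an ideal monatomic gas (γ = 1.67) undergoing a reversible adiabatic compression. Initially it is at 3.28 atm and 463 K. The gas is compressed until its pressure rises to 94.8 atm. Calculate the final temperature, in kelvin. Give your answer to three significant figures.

T₂ ≈ 1790 K

Adiabatic: T₂/T₁ = (P₂/P₁)^((γ−1)/γ).
T₂ = 463 × (94.8/3.28)^(0.401) = 1785 K.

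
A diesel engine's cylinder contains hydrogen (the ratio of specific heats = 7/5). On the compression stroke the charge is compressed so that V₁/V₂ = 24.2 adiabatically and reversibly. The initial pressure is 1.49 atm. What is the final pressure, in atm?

Adiabatic: P₁V₁^γ = P₂V₂^γ ⇒ P₂ = P₁ (V₁/V₂)^γ.
P₂ = 1.49 × 24.2^(7/5) = 129 atm.

P₂ ≈ 129 atm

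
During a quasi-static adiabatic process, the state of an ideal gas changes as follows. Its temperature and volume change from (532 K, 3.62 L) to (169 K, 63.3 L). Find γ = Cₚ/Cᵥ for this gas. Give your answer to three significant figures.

TV^(γ−1) = const ⇒ γ − 1 = ln(T₂/T₁) / ln(V₁/V₂).
γ = 1 + ln(169/532) / ln(3.62/63.3) = 1.401.

γ ≈ 1.40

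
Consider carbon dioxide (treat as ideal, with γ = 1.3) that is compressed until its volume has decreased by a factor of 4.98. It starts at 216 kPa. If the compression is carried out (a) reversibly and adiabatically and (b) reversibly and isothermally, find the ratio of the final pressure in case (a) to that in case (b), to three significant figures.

P_adiabatic / P_isothermal ≈ 1.62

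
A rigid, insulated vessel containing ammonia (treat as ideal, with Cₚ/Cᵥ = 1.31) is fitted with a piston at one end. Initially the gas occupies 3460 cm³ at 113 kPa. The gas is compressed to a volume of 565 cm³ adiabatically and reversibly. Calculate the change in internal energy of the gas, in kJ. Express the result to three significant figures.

P₂ = P₁(V₁/V₂)^γ = 113×(3460/565)^(1.31) = 1214 kPa.
For a reversible adiabat, W_by_gas = (P₁V₁ − P₂V₂)/(γ−1).
W_by = (113000×0.00346 − 1.214×10^6×0.000565) / (0.31) = -950.7 J.
Q = 0 ⇒ ΔU = −W_by = 950.7 J.

ΔU ≈ 0.951 kJ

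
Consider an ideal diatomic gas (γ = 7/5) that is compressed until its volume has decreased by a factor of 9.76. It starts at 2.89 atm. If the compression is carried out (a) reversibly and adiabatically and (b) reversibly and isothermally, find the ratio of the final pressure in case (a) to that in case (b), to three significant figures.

P_adiabatic / P_isothermal ≈ 2.49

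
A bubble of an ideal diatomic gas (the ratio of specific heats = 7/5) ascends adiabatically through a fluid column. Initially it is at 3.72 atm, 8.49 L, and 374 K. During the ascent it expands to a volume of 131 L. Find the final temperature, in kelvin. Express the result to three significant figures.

T₂ ≈ 125 K

For a reversible adiabat TV^(γ−1) is constant, so T₂ = T₁ (V₁/V₂)^(γ−1).
T₂ = 374 × (8.49/131)^(2/5) = 125.2 K.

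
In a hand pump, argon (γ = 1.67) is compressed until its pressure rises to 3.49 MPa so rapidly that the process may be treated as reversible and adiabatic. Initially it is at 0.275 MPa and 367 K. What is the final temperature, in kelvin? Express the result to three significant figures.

Along an adiabat T P^((1−γ)/γ) is constant, so T₂ = T₁ (P₂/P₁)^((γ−1)/γ).
T₂ = 367 × (3.49/0.275)^(0.401) = 1017 K.

T₂ ≈ 1020 K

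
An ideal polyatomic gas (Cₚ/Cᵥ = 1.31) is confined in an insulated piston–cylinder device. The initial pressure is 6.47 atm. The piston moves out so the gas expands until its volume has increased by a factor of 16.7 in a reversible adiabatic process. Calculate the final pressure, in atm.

P₂ ≈ 0.162 atm

Adiabatic: P₁V₁^γ = P₂V₂^γ ⇒ P₂ = P₁ (V₁/V₂)^γ.
P₂ = 6.47 × (1/16.7)^(1.31) = 0.1619 atm.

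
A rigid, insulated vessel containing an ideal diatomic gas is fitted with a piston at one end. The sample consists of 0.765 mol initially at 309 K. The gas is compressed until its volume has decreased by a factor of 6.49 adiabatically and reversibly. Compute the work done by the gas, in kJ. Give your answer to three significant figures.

For a reversible adiabat TV^(γ−1) is constant, so T₂ = T₁ (V₁/V₂)^(γ−1).
γ = 7/5 for a diatomic ideal gas, so γ−1 = 2/5.
T₂ = 309 × 6.49^(2/5) = 652.9 K.
Q = 0, so ΔU = W_on_gas = nCᵥΔT with Cᵥ = R/(γ−1) = 20.79 J/(mol·K).
ΔU = 0.765 × 20.79 × (652.9 − 309) = 5468 J.
Work done by the gas = −ΔU = -5468 J.

W ≈ -5.47 kJ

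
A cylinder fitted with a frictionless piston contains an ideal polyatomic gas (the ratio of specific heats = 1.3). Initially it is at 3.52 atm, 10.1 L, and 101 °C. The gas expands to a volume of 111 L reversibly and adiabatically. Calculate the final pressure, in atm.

Since PV^γ is constant along a reversible adiabat, P₂ = P₁ (V₁/V₂)^γ.
P₂ = 3.52 × (10.1/111)^(1.3) = 0.156 atm.

P₂ ≈ 0.156 atm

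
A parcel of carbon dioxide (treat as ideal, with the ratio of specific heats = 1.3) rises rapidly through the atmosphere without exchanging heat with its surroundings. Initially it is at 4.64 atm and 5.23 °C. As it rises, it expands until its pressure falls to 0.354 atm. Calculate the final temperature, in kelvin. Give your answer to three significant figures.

T₂ ≈ 154 K

Adiabatic: T₂/T₁ = (P₂/P₁)^((γ−1)/γ).
T₁ = 5.23 °C = 278.4 K.
T₂ = 278.4 × (0.354/4.64)^(0.231) = 153.7 K.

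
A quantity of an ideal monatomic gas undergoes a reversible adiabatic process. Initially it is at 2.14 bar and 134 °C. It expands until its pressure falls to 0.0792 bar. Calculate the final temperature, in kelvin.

Adiabatic: T₂/T₁ = (P₂/P₁)^((γ−1)/γ).
For a monatomic ideal gas γ = 5/3, so (γ−1)/γ = 2/5.
T₁ = 134 °C = 407.1 K.
T₂ = 407.1 × (0.0792/2.14)^(2/5) = 108.9 K.

T₂ ≈ 109 K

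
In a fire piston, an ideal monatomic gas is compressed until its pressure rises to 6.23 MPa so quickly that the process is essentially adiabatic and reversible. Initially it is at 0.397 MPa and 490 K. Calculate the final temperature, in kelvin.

T₂ ≈ 1470 K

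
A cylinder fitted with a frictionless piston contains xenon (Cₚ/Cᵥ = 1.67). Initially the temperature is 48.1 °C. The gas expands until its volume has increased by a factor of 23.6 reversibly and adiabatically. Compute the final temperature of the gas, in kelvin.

For a reversible adiabat TV^(γ−1) is constant, so T₂ = T₁ (V₁/V₂)^(γ−1).
T₁ = 48.1 °C = 321.2 K.
T₂ = 321.2 × (1/23.6)^(0.67) = 38.64 K.

T₂ ≈ 38.6 K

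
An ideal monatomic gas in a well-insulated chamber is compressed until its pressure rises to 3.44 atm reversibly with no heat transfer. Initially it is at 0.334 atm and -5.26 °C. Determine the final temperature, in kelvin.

Along an adiabat T P^((1−γ)/γ) is constant, so T₂ = T₁ (P₂/P₁)^((γ−1)/γ).
For a monatomic ideal gas γ = 5/3, so (γ−1)/γ = 2/5.
T₁ = -5.26 °C = 267.9 K.
T₂ = 267.9 × (3.44/0.334)^(2/5) = 680.9 K.

T₂ ≈ 681 K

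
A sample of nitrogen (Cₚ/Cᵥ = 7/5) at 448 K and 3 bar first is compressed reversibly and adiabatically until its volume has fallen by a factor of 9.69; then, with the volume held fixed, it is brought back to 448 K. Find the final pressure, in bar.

P₃ ≈ 29.1 bar

Adiabatic step (PV^γ = const): P₂ = 3×9.69^(7/5) = 72.11 bar; T₂ = 448×9.69^(2/5) = 1111 K.
Isochoric: P₃ = P₂(T₃/T₂) = 72.11 × (448/1111) = 29.07 bar.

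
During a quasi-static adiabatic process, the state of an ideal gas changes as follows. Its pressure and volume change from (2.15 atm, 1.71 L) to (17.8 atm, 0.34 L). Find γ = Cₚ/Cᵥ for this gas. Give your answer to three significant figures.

γ ≈ 1.31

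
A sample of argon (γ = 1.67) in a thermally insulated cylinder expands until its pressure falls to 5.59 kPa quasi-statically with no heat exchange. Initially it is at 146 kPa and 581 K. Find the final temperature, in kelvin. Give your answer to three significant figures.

Along an adiabat T P^((1−γ)/γ) is constant, so T₂ = T₁ (P₂/P₁)^((γ−1)/γ).
T₂ = 581 × (5.59/146)^(0.401) = 156.9 K.

T₂ ≈ 157 K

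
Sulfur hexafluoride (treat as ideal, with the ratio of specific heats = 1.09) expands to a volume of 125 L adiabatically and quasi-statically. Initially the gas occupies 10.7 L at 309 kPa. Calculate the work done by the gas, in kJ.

W ≈ 7.29 kJ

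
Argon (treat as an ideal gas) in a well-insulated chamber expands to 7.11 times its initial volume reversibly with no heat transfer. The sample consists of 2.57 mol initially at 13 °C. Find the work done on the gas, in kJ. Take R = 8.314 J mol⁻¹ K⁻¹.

For a reversible adiabat TV^(γ−1) is constant, so T₂ = T₁ (V₁/V₂)^(γ−1).
γ = 5/3 for a monatomic ideal gas, so γ−1 = 2/3.
T₁ = 13 °C = 286.1 K.
T₂ = 286.1 × (1/7.11)^(2/3) = 77.39 K.
Q = 0, so ΔU = W_on_gas = nCᵥΔT with Cᵥ = R/(γ−1) = 12.47 J/(mol·K).
ΔU = 2.57 × 12.47 × (77.39 − 286.1) = -6691 J.

W ≈ -6.69 kJ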